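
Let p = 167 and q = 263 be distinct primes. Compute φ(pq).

43492

For distinct primes, φ(pq) = (p−1)(q−1) = 166 × 262 = 43492.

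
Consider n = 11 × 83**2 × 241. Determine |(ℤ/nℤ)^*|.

16334400

φ(11) = 11 − 1 = 10.
φ(83^2) = 83^1·(83−1) = 83·82 = 6806.
φ(241) = 241 − 1 = 240.
φ(18262739) = 10 × 6806 × 240 = 16334400.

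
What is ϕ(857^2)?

φ(734449) = 734449 · (1 − 1/857)
       = 734449 · 856/857 = 733592.

733592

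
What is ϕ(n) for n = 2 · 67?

66

φ(134) = 134 · (1 − 1/2) · (1 − 1/67)
       = 134 · 66/134 = 66.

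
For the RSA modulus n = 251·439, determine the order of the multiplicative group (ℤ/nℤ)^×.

φ(110189) = 110189 · (1 − 1/251) · (1 − 1/439)
       = 110189 · 109500/110189 = 109500.

109500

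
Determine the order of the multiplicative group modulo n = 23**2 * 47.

23276

φ(24863) = 24863 · (1 − 1/23) · (1 − 1/47)
       = 24863 · 1012/1081 = 23276.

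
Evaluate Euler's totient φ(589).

Factor 589: 589 = 19 · 31.
φ(19) = 19 − 1 = 18.
φ(31) = 31 − 1 = 30.
Multiply: 18 · 30 = 540.

540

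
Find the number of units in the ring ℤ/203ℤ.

168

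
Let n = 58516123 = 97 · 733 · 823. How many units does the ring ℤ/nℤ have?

57763584

φ(97) = 97 − 1 = 96.
φ(733) = 733 − 1 = 732.
φ(823) = 823 − 1 = 822.
φ(58516123) = 96 × 732 × 822 = 57763584.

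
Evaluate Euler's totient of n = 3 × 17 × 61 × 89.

168960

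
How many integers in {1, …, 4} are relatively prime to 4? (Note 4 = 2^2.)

φ(2^2) = 2^2 − 2^1 = 4 − 2 = 2.

2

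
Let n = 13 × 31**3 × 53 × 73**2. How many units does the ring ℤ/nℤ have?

φ(109383048671) = 109383048671 · (1 − 1/13) · (1 − 1/31) · (1 − 1/53) · (1 − 1/73)
       = 109383048671 · 1347840/1559207 = 94555019520.

94555019520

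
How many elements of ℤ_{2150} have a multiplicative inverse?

840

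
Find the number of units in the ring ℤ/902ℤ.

400

Prime factorization: 902 = 2 * 11 * 41.
φ(902) = 902 · (1 − 1/2) · (1 − 1/11) · (1 − 1/41)
       = 902 · 400/902 = 400.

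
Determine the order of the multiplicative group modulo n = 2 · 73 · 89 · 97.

608256

φ(2) = 2 − 1 = 1.
φ(73) = 73 − 1 = 72.
φ(89) = 89 − 1 = 88.
φ(97) = 97 − 1 = 96.
φ(1260418) = 1 × 72 × 88 × 96 = 608256.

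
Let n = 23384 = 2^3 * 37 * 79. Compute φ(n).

φ(2^3) = 2^3 − 2^2 = 8 − 4 = 4.
φ(37) = 37 − 1 = 36.
φ(79) = 79 − 1 = 78.
Multiply: 4 · 36 · 78 = 11232.

11232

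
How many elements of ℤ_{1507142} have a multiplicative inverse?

596232

Prime factorization: 1507142 = 2 · 7^3 · 13^3.
φ(1507142) = 1507142 · (1 − 1/2) · (1 − 1/7) · (1 − 1/13)
       = 1507142 · 72/182 = 596232.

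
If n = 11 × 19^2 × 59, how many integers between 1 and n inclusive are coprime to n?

φ(234289) = 234289 · (1 − 1/11) · (1 − 1/19) · (1 − 1/59)
       = 234289 · 10440/12331 = 198360.

198360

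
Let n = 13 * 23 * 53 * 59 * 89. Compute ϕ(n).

70067712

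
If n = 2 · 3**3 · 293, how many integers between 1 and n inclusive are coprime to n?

φ(2) = 2 − 1 = 1.
φ(3^3) = 3^3 − 3^2 = 27 − 9 = 18.
φ(293) = 293 − 1 = 292.
Multiply: 1 · 18 · 292 = 5256.

5256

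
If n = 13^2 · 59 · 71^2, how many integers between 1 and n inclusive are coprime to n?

44968560

φ(13^2) = 13^2 − 13^1 = 169 − 13 = 156.
φ(59) = 59 − 1 = 58.
φ(71^2) = 71^1·(71−1) = 71·70 = 4970.
Since φ is multiplicative, φ(50263811) = 156 · 58 · 4970 = 44968560.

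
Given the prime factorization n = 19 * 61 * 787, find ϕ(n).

φ(912133) = 912133 · (1 − 1/19) · (1 − 1/61) · (1 − 1/787)
       = 912133 · 848880/912133 = 848880.

848880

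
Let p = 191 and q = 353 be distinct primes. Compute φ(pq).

φ(n) = (p − 1)(q − 1) = (191−1)(353−1) = 190·352 = 66880.

66880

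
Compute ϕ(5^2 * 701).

14000

φ(5^2) = 5^2 − 5^1 = 25 − 5 = 20.
φ(701) = 701 − 1 = 700.
Multiply: 20 · 700 = 14000.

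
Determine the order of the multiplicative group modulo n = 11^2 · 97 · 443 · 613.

2856522240

φ(3187287983) = 3187287983 · (1 − 1/11) · (1 − 1/97) · (1 − 1/443) · (1 − 1/613)
       = 3187287983 · 259683840/289753453 = 2856522240.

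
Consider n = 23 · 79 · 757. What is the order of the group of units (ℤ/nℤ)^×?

φ(1375469) = 1375469 · (1 − 1/23) · (1 − 1/79) · (1 − 1/757)
       = 1375469 · 1297296/1375469 = 1297296.

1297296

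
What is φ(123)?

123 = 3 · 41.
φ(3) = 3 − 1 = 2.
φ(41) = 41 − 1 = 40.
Multiply: 2 · 40 = 80.

80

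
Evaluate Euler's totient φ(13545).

Factor 13545: 13545 = 3**2 * 5 * 7 * 43.
φ(13545) = 13545 · (1 − 1/3) · (1 − 1/5) · (1 − 1/7) · (1 − 1/43)
       = 13545 · 2016/4515 = 6048.

6048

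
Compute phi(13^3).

2028

φ(13^3) = 13^2·(13−1) = 169·12 = 2028.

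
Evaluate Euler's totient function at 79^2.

φ(79^2) = 79^1·(79−1) = 79·78 = 6162.

6162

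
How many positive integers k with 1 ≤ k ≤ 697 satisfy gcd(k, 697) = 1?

640

First factor: 697 = 17 * 41.
φ(17) = 17 − 1 = 16.
φ(41) = 41 − 1 = 40.
Since φ is multiplicative, φ(697) = 16 · 40 = 640.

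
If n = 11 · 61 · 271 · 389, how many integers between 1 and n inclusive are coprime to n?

φ(70736149) = 70736149 · (1 − 1/11) · (1 − 1/61) · (1 − 1/271) · (1 − 1/389)
       = 70736149 · 62856000/70736149 = 62856000.

62856000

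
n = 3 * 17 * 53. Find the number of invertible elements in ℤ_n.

φ(3) = 3 − 1 = 2.
φ(17) = 17 − 1 = 16.
φ(53) = 53 − 1 = 52.
Since φ is multiplicative, φ(2703) = 2 · 16 · 52 = 1664.

1664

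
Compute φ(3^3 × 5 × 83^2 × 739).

361643616

φ(3^3) = 3^2·(3−1) = 9·2 = 18.
φ(5) = 5 − 1 = 4.
φ(83^2) = 83^2 − 83^1 = 6889 − 83 = 6806.
φ(739) = 739 − 1 = 738.
φ(687281085) = 18 × 4 × 6806 × 738 = 361643616.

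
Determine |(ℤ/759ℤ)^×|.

Prime factorization: 759 = 3 · 11 · 23.
φ(3) = 3 − 1 = 2.
φ(11) = 11 − 1 = 10.
φ(23) = 23 − 1 = 22.
Multiply: 2 · 10 · 22 = 440.

440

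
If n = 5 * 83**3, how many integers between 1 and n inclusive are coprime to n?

2259592

φ(5) = 5 − 1 = 4.
φ(83^3) = 83^2·(83−1) = 6889·82 = 564898.
φ(2858935) = 4 × 564898 = 2259592.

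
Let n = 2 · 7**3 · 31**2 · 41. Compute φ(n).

10936800

φ(27029086) = 27029086 · (1 − 1/2) · (1 − 1/7) · (1 − 1/31) · (1 − 1/41)
       = 27029086 · 7200/17794 = 10936800.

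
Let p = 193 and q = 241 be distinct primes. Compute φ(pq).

46080

φ(n) = (p − 1)(q − 1) = (193−1)(241−1) = 192·240 = 46080.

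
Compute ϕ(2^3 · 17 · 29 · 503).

899584

φ(2^3) = 2^3 − 2^2 = 8 − 4 = 4.
φ(17) = 17 − 1 = 16.
φ(29) = 29 − 1 = 28.
φ(503) = 503 − 1 = 502.
φ(1983832) = 4 × 16 × 28 × 502 = 899584.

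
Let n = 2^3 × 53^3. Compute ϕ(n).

φ(1191016) = 1191016 · (1 − 1/2) · (1 − 1/53)
       = 1191016 · 52/106 = 584272.

584272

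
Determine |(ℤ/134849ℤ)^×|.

105600

Prime factorization: 134849 = 11 * 13 * 23 * 41.
φ(134849) = 134849 · (1 − 1/11) · (1 − 1/13) · (1 − 1/23) · (1 − 1/41)
       = 134849 · 105600/134849 = 105600.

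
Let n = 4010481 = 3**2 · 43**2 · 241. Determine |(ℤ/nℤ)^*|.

2600640

φ(4010481) = 4010481 · (1 − 1/3) · (1 − 1/43) · (1 − 1/241)
       = 4010481 · 20160/31089 = 2600640.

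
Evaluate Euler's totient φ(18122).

7680

Prime factorization: 18122 = 2 × 13 × 17 × 41.
φ(2) = 2 − 1 = 1.
φ(13) = 13 − 1 = 12.
φ(17) = 17 − 1 = 16.
φ(41) = 41 − 1 = 40.
Multiply: 1 · 12 · 16 · 40 = 7680.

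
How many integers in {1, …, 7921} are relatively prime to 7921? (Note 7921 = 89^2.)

7832

φ(89^2) = 89^1·(89−1) = 89·88 = 7832.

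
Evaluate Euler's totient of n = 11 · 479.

φ(5269) = 5269 · (1 − 1/11) · (1 − 1/479)
       = 5269 · 4780/5269 = 4780.

4780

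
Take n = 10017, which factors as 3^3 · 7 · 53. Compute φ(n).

φ(3^3) = 3^3 − 3^2 = 27 − 9 = 18.
φ(7) = 7 − 1 = 6.
φ(53) = 53 − 1 = 52.
Multiply: 18 · 6 · 52 = 5616.

5616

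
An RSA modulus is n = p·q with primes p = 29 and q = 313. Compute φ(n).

φ(n) = (p − 1)(q − 1) = (29−1)(313−1) = 28·312 = 8736.

8736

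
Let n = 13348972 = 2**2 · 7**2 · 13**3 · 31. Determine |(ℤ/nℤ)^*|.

5110560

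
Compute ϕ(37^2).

1332

φ(37^2) = 37^1·(37−1) = 37·36 = 1332.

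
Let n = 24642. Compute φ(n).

7992

Prime factorization: 24642 = 2 · 3^2 · 37^2.
φ(24642) = 24642 · (1 − 1/2) · (1 − 1/3) · (1 − 1/37)
       = 24642 · 72/222 = 7992.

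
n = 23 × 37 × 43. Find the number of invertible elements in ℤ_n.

φ(36593) = 36593 · (1 − 1/23) · (1 − 1/37) · (1 − 1/43)
       = 36593 · 33264/36593 = 33264.

33264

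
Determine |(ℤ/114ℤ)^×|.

Factor 114: 114 = 2 · 3 · 19.
φ(114) = 114 · (1 − 1/2) · (1 − 1/3) · (1 − 1/19)
       = 114 · 36/114 = 36.

36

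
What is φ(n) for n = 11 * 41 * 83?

φ(11) = 11 − 1 = 10.
φ(41) = 41 − 1 = 40.
φ(83) = 83 − 1 = 82.
φ(37433) = 10 × 40 × 82 = 32800.

32800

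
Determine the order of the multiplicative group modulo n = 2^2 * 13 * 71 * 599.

1004640

φ(2211508) = 2211508 · (1 − 1/2) · (1 − 1/13) · (1 − 1/71) · (1 − 1/599)
       = 2211508 · 502320/1105754 = 1004640.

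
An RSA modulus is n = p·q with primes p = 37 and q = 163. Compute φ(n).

For distinct primes, φ(pq) = (p−1)(q−1) = 36 × 162 = 5832.

5832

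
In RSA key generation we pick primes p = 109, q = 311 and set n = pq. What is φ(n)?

33480

φ(pq) = (p−1)(q−1) = 108 · 310 = 33480.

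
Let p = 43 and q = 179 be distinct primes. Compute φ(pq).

7476

φ(pq) = (p−1)(q−1) = 42 · 178 = 7476.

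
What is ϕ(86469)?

86469 = 3 * 19 * 37 * 41.
φ(3) = 3 − 1 = 2.
φ(19) = 19 − 1 = 18.
φ(37) = 37 − 1 = 36.
φ(41) = 41 − 1 = 40.
φ(86469) = 2 × 18 × 36 × 40 = 51840.

51840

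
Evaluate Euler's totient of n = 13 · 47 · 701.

386400

φ(428311) = 428311 · (1 − 1/13) · (1 − 1/47) · (1 − 1/701)
       = 428311 · 386400/428311 = 386400.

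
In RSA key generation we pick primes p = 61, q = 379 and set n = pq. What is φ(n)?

φ(23119) = 23119 · (1 − 1/61) · (1 − 1/379)
       = 23119 · 22680/23119 = 22680.

22680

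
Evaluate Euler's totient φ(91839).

First factor: 91839 = 3 * 11^3 * 23.
φ(3) = 3 − 1 = 2.
φ(11^3) = 11^3 − 11^2 = 1331 − 121 = 1210.
φ(23) = 23 − 1 = 22.
φ(91839) = 2 × 1210 × 22 = 53240.

53240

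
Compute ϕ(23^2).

506

φ(529) = 529 · (1 − 1/23)
       = 529 · 22/23 = 506.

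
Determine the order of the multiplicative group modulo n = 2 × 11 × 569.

φ(2) = 2 − 1 = 1.
φ(11) = 11 − 1 = 10.
φ(569) = 569 − 1 = 568.
Since φ is multiplicative, φ(12518) = 1 · 10 · 568 = 5680.

5680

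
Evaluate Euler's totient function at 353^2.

124256

φ(353^2) = 353^2 − 353^1 = 124609 − 353 = 124256.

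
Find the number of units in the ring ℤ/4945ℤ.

First factor: 4945 = 5 × 23 × 43.
φ(4945) = 4945 · (1 − 1/5) · (1 − 1/23) · (1 − 1/43)
       = 4945 · 3696/4945 = 3696.

3696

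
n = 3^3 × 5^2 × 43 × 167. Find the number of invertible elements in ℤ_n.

2509920

φ(3^3) = 3^3 − 3^2 = 27 − 9 = 18.
φ(5^2) = 5^1·(5−1) = 5·4 = 20.
φ(43) = 43 − 1 = 42.
φ(167) = 167 − 1 = 166.
Multiply: 18 · 20 · 42 · 166 = 2509920.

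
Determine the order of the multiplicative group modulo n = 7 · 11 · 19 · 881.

φ(7) = 7 − 1 = 6.
φ(11) = 11 − 1 = 10.
φ(19) = 19 − 1 = 18.
φ(881) = 881 − 1 = 880.
Multiply: 6 · 10 · 18 · 880 = 950400.

950400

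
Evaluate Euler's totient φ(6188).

2304

Factor 6188: 6188 = 2**2 × 7 × 13 × 17.
φ(6188) = 6188 · (1 − 1/2) · (1 − 1/7) · (1 − 1/13) · (1 − 1/17)
       = 6188 · 1152/3094 = 2304.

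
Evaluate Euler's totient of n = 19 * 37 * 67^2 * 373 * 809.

φ(952274782619) = 952274782619 · (1 − 1/19) · (1 − 1/37) · (1 − 1/67) · (1 − 1/373) · (1 − 1/809)
       = 952274782619 · 12855034368/14213056457 = 861287302656.

861287302656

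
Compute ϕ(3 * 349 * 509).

353568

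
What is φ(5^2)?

20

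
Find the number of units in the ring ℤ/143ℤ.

Factor 143: 143 = 11 · 13.
φ(143) = 143 · (1 − 1/11) · (1 − 1/13)
       = 143 · 120/143 = 120.

120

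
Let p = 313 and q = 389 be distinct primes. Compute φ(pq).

121056

φ(n) = (p − 1)(q − 1) = (313−1)(389−1) = 312·388 = 121056.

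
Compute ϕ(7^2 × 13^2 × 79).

φ(7^2) = 7^2 − 7^1 = 49 − 7 = 42.
φ(13^2) = 13^1·(13−1) = 13·12 = 156.
φ(79) = 79 − 1 = 78.
Multiply: 42 · 156 · 78 = 511056.

511056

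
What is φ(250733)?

250733 = 7^3 · 17 · 43.
φ(250733) = 250733 · (1 − 1/7) · (1 − 1/17) · (1 − 1/43)
       = 250733 · 4032/5117 = 197568.

197568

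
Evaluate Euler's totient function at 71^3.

φ(357911) = 357911 · (1 − 1/71)
       = 357911 · 70/71 = 352870.

352870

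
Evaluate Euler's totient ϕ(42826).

16632

Factor 42826: 42826 = 2 * 7^2 * 19 * 23.
φ(42826) = 42826 · (1 − 1/2) · (1 − 1/7) · (1 − 1/19) · (1 − 1/23)
       = 42826 · 2376/6118 = 16632.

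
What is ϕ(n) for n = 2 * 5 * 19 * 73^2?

φ(2) = 2 − 1 = 1.
φ(5) = 5 − 1 = 4.
φ(19) = 19 − 1 = 18.
φ(73^2) = 73^2 − 73^1 = 5329 − 73 = 5256.
Multiply: 1 · 4 · 18 · 5256 = 378432.

378432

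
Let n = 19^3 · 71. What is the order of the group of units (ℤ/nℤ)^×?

454860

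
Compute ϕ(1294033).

Factor 1294033: 1294033 = 13**3 * 19 * 31.
φ(1294033) = 1294033 · (1 − 1/13) · (1 − 1/19) · (1 − 1/31)
       = 1294033 · 6480/7657 = 1095120.

1095120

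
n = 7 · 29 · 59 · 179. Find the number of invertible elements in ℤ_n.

1734432

φ(7) = 7 − 1 = 6.
φ(29) = 29 − 1 = 28.
φ(59) = 59 − 1 = 58.
φ(179) = 179 − 1 = 178.
φ(2143883) = 6 × 28 × 58 × 178 = 1734432.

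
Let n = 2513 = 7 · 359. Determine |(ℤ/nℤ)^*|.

2148

φ(7) = 7 − 1 = 6.
φ(359) = 359 − 1 = 358.
Multiply: 6 · 358 = 2148.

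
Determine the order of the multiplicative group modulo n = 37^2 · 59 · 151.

φ(37^2) = 37^2 − 37^1 = 1369 − 37 = 1332.
φ(59) = 59 − 1 = 58.
φ(151) = 151 − 1 = 150.
Multiply: 1332 · 58 · 150 = 11588400.

11588400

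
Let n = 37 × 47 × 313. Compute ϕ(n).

φ(544307) = 544307 · (1 − 1/37) · (1 − 1/47) · (1 − 1/313)
       = 544307 · 516672/544307 = 516672.

516672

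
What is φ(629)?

576

Prime factorization: 629 = 17 · 37.
φ(629) = 629 · (1 − 1/17) · (1 − 1/37)
       = 629 · 576/629 = 576.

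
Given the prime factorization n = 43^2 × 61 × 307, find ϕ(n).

φ(43^2) = 43^2 − 43^1 = 1849 − 43 = 1806.
φ(61) = 61 − 1 = 60.
φ(307) = 307 − 1 = 306.
φ(34626223) = 1806 × 60 × 306 = 33158160.

33158160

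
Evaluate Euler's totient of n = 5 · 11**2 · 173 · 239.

φ(5) = 5 − 1 = 4.
φ(11^2) = 11^2 − 11^1 = 121 − 11 = 110.
φ(173) = 173 − 1 = 172.
φ(239) = 239 − 1 = 238.
Since φ is multiplicative, φ(25014935) = 4 · 110 · 172 · 238 = 18011840.

18011840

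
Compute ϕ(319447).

266112

First factor: 319447 = 17 · 19 · 23 · 43.
φ(17) = 17 − 1 = 16.
φ(19) = 19 − 1 = 18.
φ(23) = 23 − 1 = 22.
φ(43) = 43 − 1 = 42.
φ(319447) = 16 × 18 × 22 × 42 = 266112.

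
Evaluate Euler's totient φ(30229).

27216

Factor 30229: 30229 = 19 × 37 × 43.
φ(30229) = 30229 · (1 − 1/19) · (1 − 1/37) · (1 − 1/43)
       = 30229 · 27216/30229 = 27216.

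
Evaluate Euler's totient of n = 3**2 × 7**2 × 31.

7560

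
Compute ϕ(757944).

221760

757944 = 2**3 · 3**3 · 11**2 · 29.
φ(757944) = 757944 · (1 − 1/2) · (1 − 1/3) · (1 − 1/11) · (1 − 1/29)
       = 757944 · 560/1914 = 221760.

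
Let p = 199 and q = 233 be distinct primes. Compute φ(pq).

45936

φ(n) = (p − 1)(q − 1) = (199−1)(233−1) = 198·232 = 45936.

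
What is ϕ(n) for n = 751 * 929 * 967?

φ(751) = 751 − 1 = 750.
φ(929) = 929 − 1 = 928.
φ(967) = 967 − 1 = 966.
φ(674655593) = 750 × 928 × 966 = 672336000.

672336000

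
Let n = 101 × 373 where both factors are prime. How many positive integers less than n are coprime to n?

37200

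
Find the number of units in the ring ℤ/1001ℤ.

720

First factor: 1001 = 7 × 11 × 13.
φ(7) = 7 − 1 = 6.
φ(11) = 11 − 1 = 10.
φ(13) = 13 − 1 = 12.
φ(1001) = 6 × 10 × 12 = 720.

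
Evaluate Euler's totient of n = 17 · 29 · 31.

φ(15283) = 15283 · (1 − 1/17) · (1 − 1/29) · (1 − 1/31)
       = 15283 · 13440/15283 = 13440.

13440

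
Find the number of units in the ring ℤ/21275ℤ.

15840

21275 = 5^2 · 23 · 37.
φ(21275) = 21275 · (1 − 1/5) · (1 − 1/23) · (1 − 1/37)
       = 21275 · 3168/4255 = 15840.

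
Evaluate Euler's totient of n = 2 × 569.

568

φ(1138) = 1138 · (1 − 1/2) · (1 − 1/569)
       = 1138 · 568/1138 = 568.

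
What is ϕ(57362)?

Prime factorization: 57362 = 2 × 23 × 29 × 43.
φ(57362) = 57362 · (1 − 1/2) · (1 − 1/23) · (1 − 1/29) · (1 − 1/43)
       = 57362 · 25872/57362 = 25872.

25872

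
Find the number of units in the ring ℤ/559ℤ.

504

Factor 559: 559 = 13 * 43.
φ(559) = 559 · (1 − 1/13) · (1 − 1/43)
       = 559 · 504/559 = 504.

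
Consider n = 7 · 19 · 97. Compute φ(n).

φ(7) = 7 − 1 = 6.
φ(19) = 19 − 1 = 18.
φ(97) = 97 − 1 = 96.
Multiply: 6 · 18 · 96 = 10368.

10368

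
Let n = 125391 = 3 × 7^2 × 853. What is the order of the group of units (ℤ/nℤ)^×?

φ(125391) = 125391 · (1 − 1/3) · (1 − 1/7) · (1 − 1/853)
       = 125391 · 10224/17913 = 71568.

71568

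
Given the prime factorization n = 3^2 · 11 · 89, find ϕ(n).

5280

φ(3^2) = 3^2 − 3^1 = 9 − 3 = 6.
φ(11) = 11 − 1 = 10.
φ(89) = 89 − 1 = 88.
φ(8811) = 6 × 10 × 88 = 5280.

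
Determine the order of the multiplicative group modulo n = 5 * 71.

φ(355) = 355 · (1 − 1/5) · (1 − 1/71)
       = 355 · 280/355 = 280.

280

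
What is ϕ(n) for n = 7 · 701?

4200

φ(7) = 7 − 1 = 6.
φ(701) = 701 − 1 = 700.
Since φ is multiplicative, φ(4907) = 6 · 700 = 4200.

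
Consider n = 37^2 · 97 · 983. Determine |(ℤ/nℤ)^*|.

125570304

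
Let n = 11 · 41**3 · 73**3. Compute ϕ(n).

257991811200

φ(11) = 11 − 1 = 10.
φ(41^3) = 41^3 − 41^2 = 68921 − 1681 = 67240.
φ(73^3) = 73^2·(73−1) = 5329·72 = 383688.
Since φ is multiplicative, φ(294925847227) = 10 · 67240 · 383688 = 257991811200.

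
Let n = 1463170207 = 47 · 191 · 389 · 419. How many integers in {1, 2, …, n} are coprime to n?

1417488160

φ(1463170207) = 1463170207 · (1 − 1/47) · (1 − 1/191) · (1 − 1/389) · (1 − 1/419)
       = 1463170207 · 1417488160/1463170207 = 1417488160.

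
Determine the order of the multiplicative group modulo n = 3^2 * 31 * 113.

20160

φ(31527) = 31527 · (1 − 1/3) · (1 − 1/31) · (1 − 1/113)
       = 31527 · 6720/10509 = 20160.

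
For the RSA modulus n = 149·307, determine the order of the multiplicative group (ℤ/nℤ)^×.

φ(149) = 149 − 1 = 148.
φ(307) = 307 − 1 = 306.
φ(45743) = 148 × 306 = 45288.

45288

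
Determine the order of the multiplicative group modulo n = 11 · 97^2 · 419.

38924160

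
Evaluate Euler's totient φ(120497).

Factor 120497: 120497 = 13^2 * 23 * 31.
φ(120497) = 120497 · (1 − 1/13) · (1 − 1/23) · (1 − 1/31)
       = 120497 · 7920/9269 = 102960.

102960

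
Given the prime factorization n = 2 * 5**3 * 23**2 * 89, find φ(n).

4452800

φ(2) = 2 − 1 = 1.
φ(5^3) = 5^3 − 5^2 = 125 − 25 = 100.
φ(23^2) = 23^2 − 23^1 = 529 − 23 = 506.
φ(89) = 89 − 1 = 88.
Since φ is multiplicative, φ(11770250) = 1 · 100 · 506 · 88 = 4452800.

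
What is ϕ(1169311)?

Factor 1169311: 1169311 = 11 * 13^2 * 17 * 37.
φ(1169311) = 1169311 · (1 − 1/11) · (1 − 1/13) · (1 − 1/17) · (1 − 1/37)
       = 1169311 · 69120/89947 = 898560.

898560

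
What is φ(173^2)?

29756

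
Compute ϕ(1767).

1080

First factor: 1767 = 3 × 19 × 31.
φ(1767) = 1767 · (1 − 1/3) · (1 − 1/19) · (1 − 1/31)
       = 1767 · 1080/1767 = 1080.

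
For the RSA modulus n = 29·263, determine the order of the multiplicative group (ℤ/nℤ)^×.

7336

For distinct primes, φ(pq) = (p−1)(q−1) = 28 × 262 = 7336.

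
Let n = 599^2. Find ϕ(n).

358202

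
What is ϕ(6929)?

Prime factorization: 6929 = 13**2 · 41.
φ(6929) = 6929 · (1 − 1/13) · (1 − 1/41)
       = 6929 · 480/533 = 6240.

6240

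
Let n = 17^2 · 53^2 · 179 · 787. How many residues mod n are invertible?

104879513856

φ(17^2) = 17^2 − 17^1 = 289 − 17 = 272.
φ(53^2) = 53^2 − 53^1 = 2809 − 53 = 2756.
φ(179) = 179 − 1 = 178.
φ(787) = 787 − 1 = 786.
Since φ is multiplicative, φ(114360842273) = 272 · 2756 · 178 · 786 = 104879513856.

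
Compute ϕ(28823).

First factor: 28823 = 19 × 37 × 41.
φ(19) = 19 − 1 = 18.
φ(37) = 37 − 1 = 36.
φ(41) = 41 − 1 = 40.
Multiply: 18 · 36 · 40 = 25920.

25920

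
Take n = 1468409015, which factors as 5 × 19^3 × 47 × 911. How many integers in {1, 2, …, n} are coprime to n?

1088025120

φ(1468409015) = 1468409015 · (1 − 1/5) · (1 − 1/19) · (1 − 1/47) · (1 − 1/911)
       = 1468409015 · 3013920/4067615 = 1088025120.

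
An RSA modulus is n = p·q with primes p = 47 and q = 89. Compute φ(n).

4048

φ(47) = 47 − 1 = 46.
φ(89) = 89 − 1 = 88.
φ(4183) = 46 × 88 = 4048.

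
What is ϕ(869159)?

752640

869159 = 17 · 29 · 41 · 43.
φ(869159) = 869159 · (1 − 1/17) · (1 − 1/29) · (1 − 1/41) · (1 − 1/43)
       = 869159 · 752640/869159 = 752640.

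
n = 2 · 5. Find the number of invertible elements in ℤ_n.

4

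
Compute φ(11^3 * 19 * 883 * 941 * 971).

17515641528000

φ(20403337493957) = 20403337493957 · (1 − 1/11) · (1 − 1/19) · (1 − 1/883) · (1 − 1/941) · (1 − 1/971)
       = 20403337493957 · 144757368000/168622623917 = 17515641528000.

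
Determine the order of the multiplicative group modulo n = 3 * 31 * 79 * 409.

1909440

φ(3004923) = 3004923 · (1 − 1/3) · (1 − 1/31) · (1 − 1/79) · (1 − 1/409)
       = 3004923 · 1909440/3004923 = 1909440.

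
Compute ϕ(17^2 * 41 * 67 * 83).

58882560

φ(65892289) = 65892289 · (1 − 1/17) · (1 − 1/41) · (1 − 1/67) · (1 − 1/83)
       = 65892289 · 3463680/3876017 = 58882560.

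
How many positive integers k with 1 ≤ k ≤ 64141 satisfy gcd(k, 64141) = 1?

47040

First factor: 64141 = 7^3 × 11 × 17.
φ(64141) = 64141 · (1 − 1/7) · (1 − 1/11) · (1 − 1/17)
       = 64141 · 960/1309 = 47040.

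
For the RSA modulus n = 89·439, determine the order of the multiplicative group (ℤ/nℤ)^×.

38544

φ(89) = 89 − 1 = 88.
φ(439) = 439 − 1 = 438.
Multiply: 88 · 438 = 38544.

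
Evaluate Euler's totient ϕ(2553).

1584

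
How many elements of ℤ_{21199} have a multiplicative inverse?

18816

21199 = 17 · 29 · 43.
φ(21199) = 21199 · (1 − 1/17) · (1 − 1/29) · (1 − 1/43)
       = 21199 · 18816/21199 = 18816.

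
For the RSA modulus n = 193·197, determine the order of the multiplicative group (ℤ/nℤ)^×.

For distinct primes, φ(pq) = (p−1)(q−1) = 192 × 196 = 37632.

37632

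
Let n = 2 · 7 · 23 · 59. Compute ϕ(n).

7656

φ(2) = 2 − 1 = 1.
φ(7) = 7 − 1 = 6.
φ(23) = 23 − 1 = 22.
φ(59) = 59 − 1 = 58.
φ(18998) = 1 × 6 × 22 × 58 = 7656.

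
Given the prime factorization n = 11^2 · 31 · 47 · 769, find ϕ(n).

116582400

φ(135572393) = 135572393 · (1 − 1/11) · (1 − 1/31) · (1 − 1/47) · (1 − 1/769)
       = 135572393 · 10598400/12324763 = 116582400.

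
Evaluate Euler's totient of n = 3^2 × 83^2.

φ(3^2) = 3^2 − 3^1 = 9 − 3 = 6.
φ(83^2) = 83^2 − 83^1 = 6889 − 83 = 6806.
φ(62001) = 6 × 6806 = 40836.

40836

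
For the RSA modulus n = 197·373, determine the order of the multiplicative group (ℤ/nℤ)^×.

φ(n) = (p − 1)(q − 1) = (197−1)(373−1) = 196·372 = 72912.

72912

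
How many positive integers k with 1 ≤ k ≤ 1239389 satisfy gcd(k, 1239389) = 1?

1088640

Prime factorization: 1239389 = 19 · 37 · 41 · 43.
φ(1239389) = 1239389 · (1 − 1/19) · (1 − 1/37) · (1 − 1/41) · (1 − 1/43)
       = 1239389 · 1088640/1239389 = 1088640.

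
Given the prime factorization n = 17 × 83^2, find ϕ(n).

φ(117113) = 117113 · (1 − 1/17) · (1 − 1/83)
       = 117113 · 1312/1411 = 108896.

108896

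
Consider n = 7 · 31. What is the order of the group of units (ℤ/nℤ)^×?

φ(7) = 7 − 1 = 6.
φ(31) = 31 − 1 = 30.
φ(217) = 6 × 30 = 180.

180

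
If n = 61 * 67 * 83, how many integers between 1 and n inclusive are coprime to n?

324720

φ(339221) = 339221 · (1 − 1/61) · (1 − 1/67) · (1 − 1/83)
       = 339221 · 324720/339221 = 324720.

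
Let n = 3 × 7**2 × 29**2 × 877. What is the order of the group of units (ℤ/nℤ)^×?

φ(108420879) = 108420879 · (1 − 1/3) · (1 − 1/7) · (1 − 1/29) · (1 − 1/877)
       = 108420879 · 294336/534093 = 59750208.

59750208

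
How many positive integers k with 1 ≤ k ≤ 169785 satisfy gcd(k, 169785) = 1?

Prime factorization: 169785 = 3**2 × 5 × 7**3 × 11.
φ(169785) = 169785 · (1 − 1/3) · (1 − 1/5) · (1 − 1/7) · (1 − 1/11)
       = 169785 · 480/1155 = 70560.

70560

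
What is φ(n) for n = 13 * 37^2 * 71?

φ(13) = 13 − 1 = 12.
φ(37^2) = 37^2 − 37^1 = 1369 − 37 = 1332.
φ(71) = 71 − 1 = 70.
φ(1263587) = 12 × 1332 × 70 = 1118880.

1118880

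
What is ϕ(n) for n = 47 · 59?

φ(2773) = 2773 · (1 − 1/47) · (1 − 1/59)
       = 2773 · 2668/2773 = 2668.

2668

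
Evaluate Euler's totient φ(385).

385 = 5 · 7 · 11.
φ(5) = 5 − 1 = 4.
φ(7) = 7 − 1 = 6.
φ(11) = 11 − 1 = 10.
φ(385) = 4 × 6 × 10 = 240.

240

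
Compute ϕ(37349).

Factor 37349: 37349 = 13**3 · 17.
φ(13^3) = 13^2·(13−1) = 169·12 = 2028.
φ(17) = 17 − 1 = 16.
φ(37349) = 2028 × 16 = 32448.

32448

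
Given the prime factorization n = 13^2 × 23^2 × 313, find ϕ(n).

24628032

φ(27982513) = 27982513 · (1 − 1/13) · (1 − 1/23) · (1 − 1/313)
       = 27982513 · 82368/93587 = 24628032.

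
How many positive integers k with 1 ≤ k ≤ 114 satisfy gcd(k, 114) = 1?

First factor: 114 = 2 · 3 · 19.
φ(2) = 2 − 1 = 1.
φ(3) = 3 − 1 = 2.
φ(19) = 19 − 1 = 18.
φ(114) = 1 × 2 × 18 = 36.

36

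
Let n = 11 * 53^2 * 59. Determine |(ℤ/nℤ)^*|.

1598480

φ(1823041) = 1823041 · (1 − 1/11) · (1 − 1/53) · (1 − 1/59)
       = 1823041 · 30160/34397 = 1598480.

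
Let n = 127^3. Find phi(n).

φ(127^3) = 127^2·(127−1) = 16129·126 = 2032254.

2032254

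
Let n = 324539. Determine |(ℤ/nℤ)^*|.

287280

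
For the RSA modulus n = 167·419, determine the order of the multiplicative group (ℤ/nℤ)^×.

69388

φ(167) = 167 − 1 = 166.
φ(419) = 419 − 1 = 418.
φ(69973) = 166 × 418 = 69388.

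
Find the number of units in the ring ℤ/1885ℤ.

1344

Factor 1885: 1885 = 5 · 13 · 29.
φ(5) = 5 − 1 = 4.
φ(13) = 13 − 1 = 12.
φ(29) = 29 − 1 = 28.
Since φ is multiplicative, φ(1885) = 4 · 12 · 28 = 1344.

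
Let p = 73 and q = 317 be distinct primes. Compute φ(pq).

φ(23141) = 23141 · (1 − 1/73) · (1 − 1/317)
       = 23141 · 22752/23141 = 22752.

22752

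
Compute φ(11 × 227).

φ(11) = 11 − 1 = 10.
φ(227) = 227 − 1 = 226.
Since φ is multiplicative, φ(2497) = 10 · 226 = 2260.

2260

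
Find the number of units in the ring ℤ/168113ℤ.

134400

Factor 168113: 168113 = 11 · 17 · 29 · 31.
φ(11) = 11 − 1 = 10.
φ(17) = 17 − 1 = 16.
φ(29) = 29 − 1 = 28.
φ(31) = 31 − 1 = 30.
Multiply: 10 · 16 · 28 · 30 = 134400.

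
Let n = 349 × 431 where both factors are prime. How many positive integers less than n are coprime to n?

149640

φ(pq) = (p−1)(q−1) = 348 · 430 = 149640.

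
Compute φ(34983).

20592

Prime factorization: 34983 = 3**2 · 13**2 · 23.
φ(3^2) = 3^1·(3−1) = 3·2 = 6.
φ(13^2) = 13^2 − 13^1 = 169 − 13 = 156.
φ(23) = 23 − 1 = 22.
Since φ is multiplicative, φ(34983) = 6 · 156 · 22 = 20592.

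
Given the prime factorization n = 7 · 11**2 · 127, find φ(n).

83160

φ(7) = 7 − 1 = 6.
φ(11^2) = 11^2 − 11^1 = 121 − 11 = 110.
φ(127) = 127 − 1 = 126.
φ(107569) = 6 × 110 × 126 = 83160.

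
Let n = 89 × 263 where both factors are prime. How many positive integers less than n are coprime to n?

For distinct primes, φ(pq) = (p−1)(q−1) = 88 × 262 = 23056.

23056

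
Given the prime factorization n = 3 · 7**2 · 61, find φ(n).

φ(8967) = 8967 · (1 − 1/3) · (1 − 1/7) · (1 − 1/61)
       = 8967 · 720/1281 = 5040.

5040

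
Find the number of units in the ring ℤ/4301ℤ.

3520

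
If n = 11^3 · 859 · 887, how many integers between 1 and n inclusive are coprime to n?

φ(11^3) = 11^2·(11−1) = 121·10 = 1210.
φ(859) = 859 − 1 = 858.
φ(887) = 887 − 1 = 886.
Since φ is multiplicative, φ(1014132823) = 1210 · 858 · 886 = 919827480.

919827480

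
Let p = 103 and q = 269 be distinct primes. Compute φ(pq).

φ(27707) = 27707 · (1 − 1/103) · (1 − 1/269)
       = 27707 · 27336/27707 = 27336.

27336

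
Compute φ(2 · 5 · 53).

φ(530) = 530 · (1 − 1/2) · (1 − 1/5) · (1 − 1/53)
       = 530 · 208/530 = 208.

208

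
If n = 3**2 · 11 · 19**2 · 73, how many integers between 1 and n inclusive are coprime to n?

1477440

φ(2608947) = 2608947 · (1 − 1/3) · (1 − 1/11) · (1 − 1/19) · (1 − 1/73)
       = 2608947 · 25920/45771 = 1477440.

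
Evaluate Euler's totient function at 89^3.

φ(89^3) = 89^2·(89−1) = 7921·88 = 697048.

697048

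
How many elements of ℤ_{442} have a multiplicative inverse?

192

Factor 442: 442 = 2 × 13 × 17.
φ(442) = 442 · (1 − 1/2) · (1 − 1/13) · (1 − 1/17)
       = 442 · 192/442 = 192.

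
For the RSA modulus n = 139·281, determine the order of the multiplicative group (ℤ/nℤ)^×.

38640

φ(39059) = 39059 · (1 − 1/139) · (1 − 1/281)
       = 39059 · 38640/39059 = 38640.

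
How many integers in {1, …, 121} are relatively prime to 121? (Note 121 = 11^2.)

φ(11^2) = 11^1·(11−1) = 11·10 = 110.

110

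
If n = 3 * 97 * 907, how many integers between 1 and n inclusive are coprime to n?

φ(3) = 3 − 1 = 2.
φ(97) = 97 − 1 = 96.
φ(907) = 907 − 1 = 906.
Multiply: 2 · 96 · 906 = 173952.

173952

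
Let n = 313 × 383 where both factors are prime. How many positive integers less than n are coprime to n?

For distinct primes, φ(pq) = (p−1)(q−1) = 312 × 382 = 119184.

119184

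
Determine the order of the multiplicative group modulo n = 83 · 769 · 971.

φ(61976017) = 61976017 · (1 − 1/83) · (1 − 1/769) · (1 − 1/971)
       = 61976017 · 61086720/61976017 = 61086720.

61086720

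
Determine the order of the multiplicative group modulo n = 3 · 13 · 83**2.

163344

φ(268671) = 268671 · (1 − 1/3) · (1 − 1/13) · (1 − 1/83)
       = 268671 · 1968/3237 = 163344.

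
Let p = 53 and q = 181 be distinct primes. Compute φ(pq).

9360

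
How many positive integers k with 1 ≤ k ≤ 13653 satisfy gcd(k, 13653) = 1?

Factor 13653: 13653 = 3**2 · 37 · 41.
φ(13653) = 13653 · (1 − 1/3) · (1 − 1/37) · (1 − 1/41)
       = 13653 · 2880/4551 = 8640.

8640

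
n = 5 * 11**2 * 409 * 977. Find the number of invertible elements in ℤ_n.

175211520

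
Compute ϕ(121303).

90720

Factor 121303: 121303 = 7 · 13 · 31 · 43.
φ(7) = 7 − 1 = 6.
φ(13) = 13 − 1 = 12.
φ(31) = 31 − 1 = 30.
φ(43) = 43 − 1 = 42.
φ(121303) = 6 × 12 × 30 × 42 = 90720.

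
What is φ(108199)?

Factor 108199: 108199 = 7 × 13 × 29 × 41.
φ(7) = 7 − 1 = 6.
φ(13) = 13 − 1 = 12.
φ(29) = 29 − 1 = 28.
φ(41) = 41 − 1 = 40.
Multiply: 6 · 12 · 28 · 40 = 80640.

80640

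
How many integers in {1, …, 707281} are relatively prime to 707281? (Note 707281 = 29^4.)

682892

φ(29^4) = 29^3·(29−1) = 24389·28 = 682892.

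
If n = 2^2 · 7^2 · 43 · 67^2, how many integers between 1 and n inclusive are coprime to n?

φ(2^2) = 2^2 − 2^1 = 4 − 2 = 2.
φ(7^2) = 7^2 − 7^1 = 49 − 7 = 42.
φ(43) = 43 − 1 = 42.
φ(67^2) = 67^2 − 67^1 = 4489 − 67 = 4422.
Multiply: 2 · 42 · 42 · 4422 = 15600816.

15600816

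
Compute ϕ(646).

288

Factor 646: 646 = 2 × 17 × 19.
φ(2) = 2 − 1 = 1.
φ(17) = 17 − 1 = 16.
φ(19) = 19 − 1 = 18.
φ(646) = 1 × 16 × 18 = 288.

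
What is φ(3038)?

1260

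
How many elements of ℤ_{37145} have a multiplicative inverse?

25344

First factor: 37145 = 5 * 17 * 19 * 23.
φ(5) = 5 − 1 = 4.
φ(17) = 17 − 1 = 16.
φ(19) = 19 − 1 = 18.
φ(23) = 23 − 1 = 22.
Multiply: 4 · 16 · 18 · 22 = 25344.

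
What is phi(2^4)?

φ(2^4) = 2^4 − 2^3 = 16 − 8 = 8.

8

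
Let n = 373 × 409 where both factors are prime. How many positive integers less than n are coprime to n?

151776

φ(n) = (p − 1)(q − 1) = (373−1)(409−1) = 372·408 = 151776.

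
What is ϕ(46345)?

First factor: 46345 = 5 * 13 * 23 * 31.
φ(5) = 5 − 1 = 4.
φ(13) = 13 − 1 = 12.
φ(23) = 23 − 1 = 22.
φ(31) = 31 − 1 = 30.
Multiply: 4 · 12 · 22 · 30 = 31680.

31680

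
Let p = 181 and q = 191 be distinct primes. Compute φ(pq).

34200

φ(34571) = 34571 · (1 − 1/181) · (1 − 1/191)
       = 34571 · 34200/34571 = 34200.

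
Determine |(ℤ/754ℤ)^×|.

754 = 2 × 13 × 29.
φ(2) = 2 − 1 = 1.
φ(13) = 13 − 1 = 12.
φ(29) = 29 − 1 = 28.
Multiply: 1 · 12 · 28 = 336.

336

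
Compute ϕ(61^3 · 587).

φ(61^3) = 61^2·(61−1) = 3721·60 = 223260.
φ(587) = 587 − 1 = 586.
Since φ is multiplicative, φ(133237847) = 223260 · 586 = 130830360.

130830360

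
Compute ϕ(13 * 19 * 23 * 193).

912384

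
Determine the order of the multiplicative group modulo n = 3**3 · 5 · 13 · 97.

82944

φ(170235) = 170235 · (1 − 1/3) · (1 − 1/5) · (1 − 1/13) · (1 − 1/97)
       = 170235 · 9216/18915 = 82944.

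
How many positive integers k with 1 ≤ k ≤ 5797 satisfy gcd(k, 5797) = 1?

4800

5797 = 11 × 17 × 31.
φ(11) = 11 − 1 = 10.
φ(17) = 17 − 1 = 16.
φ(31) = 31 − 1 = 30.
φ(5797) = 10 × 16 × 30 = 4800.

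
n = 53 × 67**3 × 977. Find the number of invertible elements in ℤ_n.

15036498048

φ(15573808903) = 15573808903 · (1 − 1/53) · (1 − 1/67) · (1 − 1/977)
       = 15573808903 · 3349632/3469327 = 15036498048.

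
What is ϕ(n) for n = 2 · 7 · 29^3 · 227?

φ(77508242) = 77508242 · (1 − 1/2) · (1 − 1/7) · (1 − 1/29) · (1 − 1/227)
       = 77508242 · 37968/92162 = 31931088.

31931088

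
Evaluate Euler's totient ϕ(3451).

2688

First factor: 3451 = 7 · 17 · 29.
φ(7) = 7 − 1 = 6.
φ(17) = 17 − 1 = 16.
φ(29) = 29 − 1 = 28.
Multiply: 6 · 16 · 28 = 2688.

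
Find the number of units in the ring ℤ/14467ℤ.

First factor: 14467 = 17 × 23 × 37.
φ(14467) = 14467 · (1 − 1/17) · (1 − 1/23) · (1 − 1/37)
       = 14467 · 12672/14467 = 12672.

12672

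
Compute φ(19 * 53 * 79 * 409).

29787264

φ(32537177) = 32537177 · (1 − 1/19) · (1 − 1/53) · (1 − 1/79) · (1 − 1/409)
       = 32537177 · 29787264/32537177 = 29787264.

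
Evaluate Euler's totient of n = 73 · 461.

φ(73) = 73 − 1 = 72.
φ(461) = 461 − 1 = 460.
Multiply: 72 · 460 = 33120.

33120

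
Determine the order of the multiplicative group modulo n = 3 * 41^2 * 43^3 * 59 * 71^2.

73425079862400

φ(119251278539619) = 119251278539619 · (1 − 1/3) · (1 − 1/41) · (1 − 1/43) · (1 − 1/59) · (1 − 1/71)
       = 119251278539619 · 13641600/22155621 = 73425079862400.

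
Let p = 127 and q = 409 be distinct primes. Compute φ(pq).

51408

φ(n) = (p − 1)(q − 1) = (127−1)(409−1) = 126·408 = 51408.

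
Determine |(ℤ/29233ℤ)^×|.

Factor 29233: 29233 = 23 · 31 · 41.
φ(23) = 23 − 1 = 22.
φ(31) = 31 − 1 = 30.
φ(41) = 41 − 1 = 40.
Multiply: 22 · 30 · 40 = 26400.

26400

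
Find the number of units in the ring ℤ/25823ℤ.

20160

Prime factorization: 25823 = 7**2 * 17 * 31.
φ(7^2) = 7^2 − 7^1 = 49 − 7 = 42.
φ(17) = 17 − 1 = 16.
φ(31) = 31 − 1 = 30.
φ(25823) = 42 × 16 × 30 = 20160.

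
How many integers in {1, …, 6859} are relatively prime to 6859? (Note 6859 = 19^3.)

6498

φ(6859) = 6859 · (1 − 1/19)
       = 6859 · 18/19 = 6498.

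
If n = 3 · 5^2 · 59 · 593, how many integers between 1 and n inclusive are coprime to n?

1373440

φ(3) = 3 − 1 = 2.
φ(5^2) = 5^1·(5−1) = 5·4 = 20.
φ(59) = 59 − 1 = 58.
φ(593) = 593 − 1 = 592.
Since φ is multiplicative, φ(2624025) = 2 · 20 · 58 · 592 = 1373440.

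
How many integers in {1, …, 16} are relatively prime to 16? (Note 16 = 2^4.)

8

φ(2^4) = 2^3·(2−1) = 8·1 = 8.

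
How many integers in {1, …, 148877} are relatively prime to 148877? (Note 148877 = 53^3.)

146068

φ(148877) = 148877 · (1 − 1/53)
       = 148877 · 52/53 = 146068.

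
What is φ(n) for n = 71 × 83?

5740

φ(5893) = 5893 · (1 − 1/71) · (1 − 1/83)
       = 5893 · 5740/5893 = 5740.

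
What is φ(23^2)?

506

φ(529) = 529 · (1 − 1/23)
       = 529 · 22/23 = 506.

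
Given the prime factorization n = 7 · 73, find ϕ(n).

432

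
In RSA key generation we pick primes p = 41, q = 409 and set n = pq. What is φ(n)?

φ(16769) = 16769 · (1 − 1/41) · (1 − 1/409)
       = 16769 · 16320/16769 = 16320.

16320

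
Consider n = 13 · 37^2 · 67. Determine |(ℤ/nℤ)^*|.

1054944

φ(1192399) = 1192399 · (1 − 1/13) · (1 − 1/37) · (1 − 1/67)
       = 1192399 · 28512/32227 = 1054944.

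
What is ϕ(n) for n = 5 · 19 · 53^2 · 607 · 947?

113756303232

φ(5) = 5 − 1 = 4.
φ(19) = 19 − 1 = 18.
φ(53^2) = 53^1·(53−1) = 53·52 = 2756.
φ(607) = 607 − 1 = 606.
φ(947) = 947 − 1 = 946.
φ(153395992795) = 4 × 18 × 2756 × 606 × 946 = 113756303232.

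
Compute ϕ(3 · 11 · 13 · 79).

18720

φ(33891) = 33891 · (1 − 1/3) · (1 − 1/11) · (1 − 1/13) · (1 − 1/79)
       = 33891 · 18720/33891 = 18720.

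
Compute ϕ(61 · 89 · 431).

2270400

φ(61) = 61 − 1 = 60.
φ(89) = 89 − 1 = 88.
φ(431) = 431 − 1 = 430.
φ(2339899) = 60 × 88 × 430 = 2270400.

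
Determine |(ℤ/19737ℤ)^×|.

First factor: 19737 = 3**3 × 17 × 43.
φ(19737) = 19737 · (1 − 1/3) · (1 − 1/17) · (1 − 1/43)
       = 19737 · 1344/2193 = 12096.

12096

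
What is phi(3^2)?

φ(9) = 9 · (1 − 1/3)
       = 9 · 2/3 = 6.

6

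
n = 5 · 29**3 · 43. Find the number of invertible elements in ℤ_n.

φ(5243635) = 5243635 · (1 − 1/5) · (1 − 1/29) · (1 − 1/43)
       = 5243635 · 4704/6235 = 3956064.

3956064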